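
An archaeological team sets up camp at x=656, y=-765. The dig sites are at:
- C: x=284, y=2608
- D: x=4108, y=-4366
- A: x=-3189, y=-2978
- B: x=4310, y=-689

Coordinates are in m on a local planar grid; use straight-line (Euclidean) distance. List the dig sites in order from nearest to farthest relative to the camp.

C, B, A, D

Distance from the camp at x=656, y=-765 to each:
C x=284, y=2608: 3393.5 m
B x=4310, y=-689: 3654.8 m
A x=-3189, y=-2978: 4436.4 m
D x=4108, y=-4366: 4988.3 m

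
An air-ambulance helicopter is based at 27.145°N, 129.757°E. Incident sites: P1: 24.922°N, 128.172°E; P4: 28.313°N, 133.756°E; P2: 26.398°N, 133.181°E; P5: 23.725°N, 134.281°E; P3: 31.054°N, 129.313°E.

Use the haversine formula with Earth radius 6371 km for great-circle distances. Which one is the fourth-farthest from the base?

Distance to each, sorted:
P5: 592.3 km
P3: 436.8 km
P4: 414.4 km
P2: 349.9 km
P1: 293.6 km
The fourth-farthest is P2 at 349.9 km.

P2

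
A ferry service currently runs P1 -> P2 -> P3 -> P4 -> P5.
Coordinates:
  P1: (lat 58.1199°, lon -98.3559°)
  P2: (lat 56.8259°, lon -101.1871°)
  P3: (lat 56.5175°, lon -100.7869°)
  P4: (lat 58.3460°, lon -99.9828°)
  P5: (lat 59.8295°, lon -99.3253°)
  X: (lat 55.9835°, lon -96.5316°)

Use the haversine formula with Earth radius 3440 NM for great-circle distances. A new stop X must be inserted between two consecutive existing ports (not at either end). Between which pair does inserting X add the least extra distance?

Added distance for inserting X between each consecutive pair:
P1–P2: 184.2 NM
P2–P3: 285.4 NM
P3–P4: 213.6 NM
P4–P5: 337.0 NM
Smallest added distance is 184.2 NM, inserting between P1 and P2.

between P1 and P2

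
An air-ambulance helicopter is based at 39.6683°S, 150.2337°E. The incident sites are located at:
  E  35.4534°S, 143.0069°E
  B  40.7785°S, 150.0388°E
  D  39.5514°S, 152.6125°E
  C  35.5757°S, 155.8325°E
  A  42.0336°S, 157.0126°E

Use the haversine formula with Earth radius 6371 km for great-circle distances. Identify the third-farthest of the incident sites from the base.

A

Distance to each, sorted:
E: 790.4 km
C: 670.7 km
A: 627.7 km
D: 204.2 km
B: 124.6 km
The third-farthest is A at 627.7 km.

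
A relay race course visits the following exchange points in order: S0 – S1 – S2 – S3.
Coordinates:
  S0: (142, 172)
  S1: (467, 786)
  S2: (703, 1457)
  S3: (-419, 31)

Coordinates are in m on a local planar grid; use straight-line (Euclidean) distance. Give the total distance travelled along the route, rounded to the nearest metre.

3220 m

Leg distances:
S0→S1: 694.7 m  (cumulative 694.7 m)
S1→S2: 711.3 m  (cumulative 1406.0 m)
S2→S3: 1814.5 m  (cumulative 3220.5 m)
Total route length ≈ 3220 m.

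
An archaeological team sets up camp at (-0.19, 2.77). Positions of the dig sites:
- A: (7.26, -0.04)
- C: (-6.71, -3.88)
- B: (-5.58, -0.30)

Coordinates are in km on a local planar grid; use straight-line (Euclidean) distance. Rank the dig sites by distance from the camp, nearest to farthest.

B, A, C

Distance from the camp at (-0.19, 2.77) to each:
B (-5.58, -0.30): 6.2 km
A (7.26, -0.04): 8.0 km
C (-6.71, -3.88): 9.3 km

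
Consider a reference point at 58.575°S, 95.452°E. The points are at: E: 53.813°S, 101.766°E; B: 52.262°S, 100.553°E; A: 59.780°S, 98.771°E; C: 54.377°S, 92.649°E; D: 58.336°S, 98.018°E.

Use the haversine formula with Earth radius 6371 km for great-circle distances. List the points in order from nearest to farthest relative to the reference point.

D, A, C, E, B

Distances from the reference point:
D 58.336°S, 98.018°E: 151.6 km
A 59.780°S, 98.771°E: 231.7 km
C 54.377°S, 92.649°E: 497.4 km
E 53.813°S, 101.766°E: 657.4 km
B 52.262°S, 100.553°E: 771.7 km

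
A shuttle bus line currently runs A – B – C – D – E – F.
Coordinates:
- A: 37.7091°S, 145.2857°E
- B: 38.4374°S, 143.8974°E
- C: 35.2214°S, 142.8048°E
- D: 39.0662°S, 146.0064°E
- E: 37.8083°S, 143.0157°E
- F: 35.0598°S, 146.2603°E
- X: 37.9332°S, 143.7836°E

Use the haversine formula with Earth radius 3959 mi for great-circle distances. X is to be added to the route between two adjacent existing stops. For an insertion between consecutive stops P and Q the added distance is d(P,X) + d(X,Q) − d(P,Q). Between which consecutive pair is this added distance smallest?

Added distance for inserting X between each consecutive pair:
A–B: 28.1 mi
B–C: 0.2 mi
C–D: 19.7 mi
D–E: 2.5 mi
E–F: 22.4 mi
Smallest added distance is 0.2 mi, inserting between B and C.

between B and C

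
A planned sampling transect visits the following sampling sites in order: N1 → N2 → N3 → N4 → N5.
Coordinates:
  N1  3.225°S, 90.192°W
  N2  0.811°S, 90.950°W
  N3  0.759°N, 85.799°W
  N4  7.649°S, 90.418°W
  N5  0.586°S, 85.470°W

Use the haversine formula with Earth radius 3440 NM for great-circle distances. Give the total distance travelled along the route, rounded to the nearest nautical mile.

1568 NM

Leg distances:
N1→N2: 151.9 NM  (cumulative 151.9 NM)
N2→N3: 323.3 NM  (cumulative 475.2 NM)
N3→N4: 575.6 NM  (cumulative 1050.8 NM)
N4→N5: 517.2 NM  (cumulative 1568.0 NM)
Total route length ≈ 1568 NM.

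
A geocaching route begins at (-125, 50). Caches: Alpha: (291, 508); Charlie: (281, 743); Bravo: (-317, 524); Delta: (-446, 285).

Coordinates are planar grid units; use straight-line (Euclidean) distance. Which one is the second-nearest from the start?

Distances from the start ((-125, 50)):
Delta: 397.8
Bravo: 511.4
Alpha: 618.7
Charlie: 803.2
The second-nearest is Bravo at 511.4.

Bravo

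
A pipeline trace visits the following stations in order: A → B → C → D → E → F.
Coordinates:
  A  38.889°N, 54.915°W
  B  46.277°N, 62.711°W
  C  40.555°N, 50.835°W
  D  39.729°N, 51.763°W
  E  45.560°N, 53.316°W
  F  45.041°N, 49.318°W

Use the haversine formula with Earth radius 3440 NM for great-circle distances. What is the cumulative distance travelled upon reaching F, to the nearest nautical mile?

Leg distances:
A→B: 561.1 NM  (cumulative 561.1 NM)
B→C: 620.5 NM  (cumulative 1181.6 NM)
C→D: 65.4 NM  (cumulative 1247.0 NM)
D→E: 356.7 NM  (cumulative 1603.7 NM)
E→F: 171.7 NM  (cumulative 1775.4 NM)
Cumulative distance at F ≈ 1775 NM.

1775 NM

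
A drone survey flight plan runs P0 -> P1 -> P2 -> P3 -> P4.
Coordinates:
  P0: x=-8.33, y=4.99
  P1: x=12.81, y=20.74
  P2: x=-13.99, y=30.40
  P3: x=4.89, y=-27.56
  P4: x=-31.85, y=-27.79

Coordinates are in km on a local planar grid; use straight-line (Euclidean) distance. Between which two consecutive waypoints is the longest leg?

P2–P3

Leg distances:
P0→P1: 26.4 km
P1→P2: 28.5 km
P2→P3: 61.0 km
P3→P4: 36.7 km
The longest leg is P2–P3 at 61.0 km.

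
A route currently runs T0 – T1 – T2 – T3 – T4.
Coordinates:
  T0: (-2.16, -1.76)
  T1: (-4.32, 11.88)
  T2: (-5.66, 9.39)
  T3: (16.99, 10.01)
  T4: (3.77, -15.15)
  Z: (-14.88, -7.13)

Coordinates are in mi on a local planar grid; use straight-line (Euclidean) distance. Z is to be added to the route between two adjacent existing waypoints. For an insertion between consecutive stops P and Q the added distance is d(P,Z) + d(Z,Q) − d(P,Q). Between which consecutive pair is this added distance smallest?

Added distance for inserting Z between each consecutive pair:
T0–T1: 21.7 mi
T1–T2: 37.8 mi
T2–T3: 32.4 mi
T3–T4: 28.1 mi
Smallest added distance is 21.7 mi, inserting between T0 and T1.

between T0 and T1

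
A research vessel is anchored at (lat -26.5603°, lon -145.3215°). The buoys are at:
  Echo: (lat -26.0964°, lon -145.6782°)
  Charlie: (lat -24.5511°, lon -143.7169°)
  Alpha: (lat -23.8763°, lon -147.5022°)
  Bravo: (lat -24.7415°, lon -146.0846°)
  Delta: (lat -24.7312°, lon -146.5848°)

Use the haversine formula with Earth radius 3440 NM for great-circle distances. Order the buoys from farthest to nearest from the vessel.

Alpha, Charlie, Delta, Bravo, Echo

Distances from the vessel:
Alpha (lat -23.8763°, lon -147.5022°): 200.0 NM
Charlie (lat -24.5511°, lon -143.7169°): 148.7 NM
Delta (lat -24.7312°, lon -146.5848°): 129.4 NM
Bravo (lat -24.7415°, lon -146.0846°): 116.7 NM
Echo (lat -26.0964°, lon -145.6782°): 33.8 NM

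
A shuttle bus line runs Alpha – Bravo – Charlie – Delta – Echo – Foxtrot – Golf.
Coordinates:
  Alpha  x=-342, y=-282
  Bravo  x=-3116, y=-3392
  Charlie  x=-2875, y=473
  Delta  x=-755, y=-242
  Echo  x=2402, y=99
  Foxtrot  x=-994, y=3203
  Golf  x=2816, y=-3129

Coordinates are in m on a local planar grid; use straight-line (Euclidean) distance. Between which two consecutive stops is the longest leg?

Leg distances:
Alpha→Bravo: 4167.4 m
Bravo→Charlie: 3872.5 m
Charlie→Delta: 2237.3 m
Delta→Echo: 3175.4 m
Echo→Foxtrot: 4600.8 m
Foxtrot→Golf: 7389.9 m
The longest leg is Foxtrot–Golf at 7389.9 m.

Foxtrot–Golf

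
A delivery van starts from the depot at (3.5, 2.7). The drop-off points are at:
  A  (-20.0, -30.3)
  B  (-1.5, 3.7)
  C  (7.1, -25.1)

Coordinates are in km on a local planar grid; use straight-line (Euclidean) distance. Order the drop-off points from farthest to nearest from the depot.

A, C, B

Distance from the depot at (3.5, 2.7) to each:
A (-20.0, -30.3): 40.5 km
C (7.1, -25.1): 28.0 km
B (-1.5, 3.7): 5.1 km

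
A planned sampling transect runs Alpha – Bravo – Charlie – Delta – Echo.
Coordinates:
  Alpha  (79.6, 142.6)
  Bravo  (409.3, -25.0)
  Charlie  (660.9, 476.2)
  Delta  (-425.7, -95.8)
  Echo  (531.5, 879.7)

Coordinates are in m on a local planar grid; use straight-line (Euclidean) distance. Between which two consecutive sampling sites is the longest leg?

Leg distances:
Alpha→Bravo: 369.9 m
Bravo→Charlie: 560.8 m
Charlie→Delta: 1228.0 m
Delta→Echo: 1366.7 m
The longest leg is Delta–Echo at 1366.7 m.

Delta–Echo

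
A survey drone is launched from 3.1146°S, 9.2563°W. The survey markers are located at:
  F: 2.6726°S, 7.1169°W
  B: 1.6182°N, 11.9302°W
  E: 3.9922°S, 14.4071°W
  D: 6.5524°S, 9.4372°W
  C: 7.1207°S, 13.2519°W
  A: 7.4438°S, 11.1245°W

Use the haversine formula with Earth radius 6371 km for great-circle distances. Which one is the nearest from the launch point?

F

Distances from the launch point (3.1146°S, 9.2563°W):
F: 242.6 km
D: 382.8 km
A: 523.9 km
E: 579.9 km
B: 604.4 km
C: 627.8 km
The nearest is F at 242.6 km.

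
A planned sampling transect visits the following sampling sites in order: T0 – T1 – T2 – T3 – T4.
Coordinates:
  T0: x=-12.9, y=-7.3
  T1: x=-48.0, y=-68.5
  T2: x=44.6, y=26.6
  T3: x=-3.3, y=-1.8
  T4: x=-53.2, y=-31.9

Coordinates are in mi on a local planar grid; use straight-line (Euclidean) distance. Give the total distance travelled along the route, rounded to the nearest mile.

Leg distances:
T0→T1: 70.6 mi  (cumulative 70.6 mi)
T1→T2: 132.7 mi  (cumulative 203.3 mi)
T2→T3: 55.7 mi  (cumulative 259.0 mi)
T3→T4: 58.3 mi  (cumulative 317.2 mi)
Total route length ≈ 317 mi.

317 mi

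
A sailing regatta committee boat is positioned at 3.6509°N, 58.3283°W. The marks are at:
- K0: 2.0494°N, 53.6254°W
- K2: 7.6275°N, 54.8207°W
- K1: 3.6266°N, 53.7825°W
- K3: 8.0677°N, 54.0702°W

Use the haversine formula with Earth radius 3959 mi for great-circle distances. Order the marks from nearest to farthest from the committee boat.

Distance from the committee boat at 3.6509°N, 58.3283°W to each:
K1 3.6266°N, 53.7825°W: 313.5 mi
K0 2.0494°N, 53.6254°W: 342.9 mi
K2 7.6275°N, 54.8207°W: 365.6 mi
K3 8.0677°N, 54.0702°W: 422.8 mi

K1, K0, K2, K3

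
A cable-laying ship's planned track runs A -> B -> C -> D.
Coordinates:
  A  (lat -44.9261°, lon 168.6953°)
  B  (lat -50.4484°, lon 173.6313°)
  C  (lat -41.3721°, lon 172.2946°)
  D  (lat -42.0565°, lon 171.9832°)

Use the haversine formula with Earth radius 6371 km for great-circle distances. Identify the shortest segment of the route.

C–D

Leg distances:
A→B: 716.3 km
B→C: 1014.5 km
C→D: 80.4 km
The shortest leg is C–D at 80.4 km.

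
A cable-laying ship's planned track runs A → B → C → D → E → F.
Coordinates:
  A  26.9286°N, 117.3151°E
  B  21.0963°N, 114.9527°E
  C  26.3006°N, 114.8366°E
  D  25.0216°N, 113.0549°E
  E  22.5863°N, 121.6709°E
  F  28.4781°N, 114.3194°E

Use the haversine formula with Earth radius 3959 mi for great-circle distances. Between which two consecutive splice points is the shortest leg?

C–D

Leg distances:
A→B: 429.7 mi
B→C: 359.7 mi
C→D: 141.9 mi
D→E: 570.0 mi
E→F: 612.8 mi
The shortest leg is C–D at 141.9 mi.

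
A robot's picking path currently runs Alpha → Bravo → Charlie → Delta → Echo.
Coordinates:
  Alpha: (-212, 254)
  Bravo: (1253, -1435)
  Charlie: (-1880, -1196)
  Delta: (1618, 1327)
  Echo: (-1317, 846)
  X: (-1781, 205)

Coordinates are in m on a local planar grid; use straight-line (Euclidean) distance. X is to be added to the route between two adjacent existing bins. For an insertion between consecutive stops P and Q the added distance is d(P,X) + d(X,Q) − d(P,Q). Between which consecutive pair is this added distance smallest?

Added distance for inserting X between each consecutive pair:
Alpha–Bravo: 2782.8 m
Bravo–Charlie: 1711.3 m
Charlie–Delta: 670.9 m
Delta–Echo: 1396.6 m
Smallest added distance is 670.9 m, inserting between Charlie and Delta.

between Charlie and Delta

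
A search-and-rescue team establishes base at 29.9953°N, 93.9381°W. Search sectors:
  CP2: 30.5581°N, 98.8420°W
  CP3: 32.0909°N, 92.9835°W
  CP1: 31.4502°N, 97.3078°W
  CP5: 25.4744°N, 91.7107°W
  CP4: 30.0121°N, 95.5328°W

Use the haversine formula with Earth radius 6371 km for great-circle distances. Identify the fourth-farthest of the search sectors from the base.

CP3

Distance to each, sorted:
CP5: 548.4 km
CP2: 475.0 km
CP1: 360.4 km
CP3: 250.1 km
CP4: 153.6 km
The fourth-farthest is CP3 at 250.1 km.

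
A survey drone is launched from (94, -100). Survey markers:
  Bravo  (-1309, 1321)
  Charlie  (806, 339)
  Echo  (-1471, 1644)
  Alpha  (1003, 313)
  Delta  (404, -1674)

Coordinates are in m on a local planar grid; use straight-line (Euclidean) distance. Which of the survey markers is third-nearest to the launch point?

Delta

Distance to each, sorted:
Charlie: 836.5 m
Alpha: 998.4 m
Delta: 1604.2 m
Bravo: 1996.9 m
Echo: 2343.2 m
The third-nearest is Delta at 1604.2 m.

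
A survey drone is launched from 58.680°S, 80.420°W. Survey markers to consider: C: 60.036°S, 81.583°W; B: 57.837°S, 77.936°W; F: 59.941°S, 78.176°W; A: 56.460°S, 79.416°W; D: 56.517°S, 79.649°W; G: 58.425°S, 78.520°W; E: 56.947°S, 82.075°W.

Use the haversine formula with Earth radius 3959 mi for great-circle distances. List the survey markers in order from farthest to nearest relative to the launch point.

A, D, E, F, B, C, G

Computing each great-circle distance from 58.680°S, 80.420°W:
A 56.460°S, 79.416°W: 157.8 mi
D 56.517°S, 79.649°W: 152.2 mi
E 56.947°S, 82.075°W: 134.3 mi
F 59.941°S, 78.176°W: 117.7 mi
B 57.837°S, 77.936°W: 107.4 mi
C 60.036°S, 81.583°W: 102.3 mi
G 58.425°S, 78.520°W: 70.7 mi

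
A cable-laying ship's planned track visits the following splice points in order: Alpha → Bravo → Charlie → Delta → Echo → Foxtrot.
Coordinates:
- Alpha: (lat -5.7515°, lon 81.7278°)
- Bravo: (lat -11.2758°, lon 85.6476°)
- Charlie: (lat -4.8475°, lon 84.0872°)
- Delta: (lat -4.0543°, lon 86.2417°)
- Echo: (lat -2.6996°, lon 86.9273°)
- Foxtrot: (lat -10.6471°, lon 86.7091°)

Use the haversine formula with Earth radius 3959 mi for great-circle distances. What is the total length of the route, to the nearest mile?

Leg distances:
Alpha→Bravo: 466.3 mi  (cumulative 466.3 mi)
Bravo→Charlie: 456.8 mi  (cumulative 923.1 mi)
Charlie→Delta: 158.2 mi  (cumulative 1081.3 mi)
Delta→Echo: 104.9 mi  (cumulative 1186.2 mi)
Echo→Foxtrot: 549.4 mi  (cumulative 1735.5 mi)
Total route length ≈ 1736 mi.

1736 mi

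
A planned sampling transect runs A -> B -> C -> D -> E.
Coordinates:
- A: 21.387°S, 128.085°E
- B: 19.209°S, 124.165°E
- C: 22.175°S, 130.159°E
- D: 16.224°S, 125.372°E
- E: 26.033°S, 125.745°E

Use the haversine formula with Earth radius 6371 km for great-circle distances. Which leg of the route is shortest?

Leg distances:
A→B: 475.1 km
B→C: 705.2 km
C→D: 830.8 km
D→E: 1091.4 km
The shortest leg is A–B at 475.1 km.

A–B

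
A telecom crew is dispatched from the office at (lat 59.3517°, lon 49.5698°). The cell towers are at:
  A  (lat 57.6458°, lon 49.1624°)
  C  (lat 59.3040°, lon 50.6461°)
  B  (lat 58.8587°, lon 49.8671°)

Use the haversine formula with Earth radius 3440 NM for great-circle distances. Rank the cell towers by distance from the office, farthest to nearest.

Distances from the office:
A (lat 57.6458°, lon 49.1624°): 103.2 NM
C (lat 59.3040°, lon 50.6461°): 33.1 NM
B (lat 58.8587°, lon 49.8671°): 31.0 NM

A, C, B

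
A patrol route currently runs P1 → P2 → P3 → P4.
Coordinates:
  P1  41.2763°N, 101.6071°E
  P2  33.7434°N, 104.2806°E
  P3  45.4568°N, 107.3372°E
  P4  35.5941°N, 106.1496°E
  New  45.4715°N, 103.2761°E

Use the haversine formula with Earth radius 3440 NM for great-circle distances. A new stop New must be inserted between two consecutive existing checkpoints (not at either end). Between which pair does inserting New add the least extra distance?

between P2 and P3

Added distance for inserting New between each consecutive pair:
P1–P2: 498.1 NM
P2–P3: 159.5 NM
P3–P4: 183.6 NM
Smallest added distance is 159.5 NM, inserting between P2 and P3.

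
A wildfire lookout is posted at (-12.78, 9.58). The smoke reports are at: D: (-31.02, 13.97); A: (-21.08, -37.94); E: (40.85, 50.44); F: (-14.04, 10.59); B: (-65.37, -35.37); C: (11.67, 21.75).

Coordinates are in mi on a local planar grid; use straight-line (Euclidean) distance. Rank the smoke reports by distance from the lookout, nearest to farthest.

Distances from the lookout:
F (-14.04, 10.59): 1.6 mi
D (-31.02, 13.97): 18.8 mi
C (11.67, 21.75): 27.3 mi
A (-21.08, -37.94): 48.2 mi
E (40.85, 50.44): 67.4 mi
B (-65.37, -35.37): 69.2 mi

F, D, C, A, E, B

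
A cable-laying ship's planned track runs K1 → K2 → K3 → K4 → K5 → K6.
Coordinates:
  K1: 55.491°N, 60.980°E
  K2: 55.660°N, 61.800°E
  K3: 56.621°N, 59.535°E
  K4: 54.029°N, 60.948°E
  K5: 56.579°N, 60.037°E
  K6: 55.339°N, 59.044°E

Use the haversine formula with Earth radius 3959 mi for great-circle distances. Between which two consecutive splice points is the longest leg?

K3–K4

Leg distances:
K1→K2: 34.1 mi
K2→K3: 109.6 mi
K3→K4: 187.5 mi
K4→K5: 179.8 mi
K5→K6: 93.9 mi
The longest leg is K3–K4 at 187.5 mi.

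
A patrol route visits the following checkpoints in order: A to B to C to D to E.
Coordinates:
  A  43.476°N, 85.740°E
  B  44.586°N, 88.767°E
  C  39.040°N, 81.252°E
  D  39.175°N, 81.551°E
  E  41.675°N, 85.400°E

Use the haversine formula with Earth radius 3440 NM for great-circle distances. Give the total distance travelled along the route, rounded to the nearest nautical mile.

Leg distances:
A→B: 146.7 NM  (cumulative 146.7 NM)
B→C: 472.9 NM  (cumulative 619.5 NM)
C→D: 16.1 NM  (cumulative 635.6 NM)
D→E: 231.2 NM  (cumulative 866.8 NM)
Total route length ≈ 867 NM.

867 NM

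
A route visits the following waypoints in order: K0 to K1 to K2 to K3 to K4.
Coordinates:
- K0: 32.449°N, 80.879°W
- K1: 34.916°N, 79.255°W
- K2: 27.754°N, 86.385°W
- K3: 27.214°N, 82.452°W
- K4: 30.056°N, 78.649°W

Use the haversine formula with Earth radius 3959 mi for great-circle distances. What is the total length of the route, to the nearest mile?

1390 mi

Leg distances:
K0→K1: 194.4 mi  (cumulative 194.4 mi)
K1→K2: 649.2 mi  (cumulative 843.5 mi)
K2→K3: 243.9 mi  (cumulative 1087.5 mi)
K3→K4: 302.9 mi  (cumulative 1390.4 mi)
Total route length ≈ 1390 mi.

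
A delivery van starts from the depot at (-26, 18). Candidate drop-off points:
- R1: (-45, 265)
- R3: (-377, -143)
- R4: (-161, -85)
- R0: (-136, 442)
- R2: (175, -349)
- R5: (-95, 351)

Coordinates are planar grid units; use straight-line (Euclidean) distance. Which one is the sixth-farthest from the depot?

Distances from the depot ((-26, 18)):
R0: 438.0
R2: 418.4
R3: 386.2
R5: 340.1
R1: 247.7
R4: 169.8
The sixth-farthest is R4 at 169.8.

R4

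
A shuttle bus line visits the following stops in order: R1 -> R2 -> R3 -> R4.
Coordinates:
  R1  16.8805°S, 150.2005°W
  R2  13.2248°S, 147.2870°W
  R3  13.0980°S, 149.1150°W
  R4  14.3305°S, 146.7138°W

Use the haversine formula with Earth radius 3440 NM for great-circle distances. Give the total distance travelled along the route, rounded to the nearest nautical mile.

Leg distances:
R1→R2: 276.9 NM  (cumulative 276.9 NM)
R2→R3: 107.1 NM  (cumulative 384.1 NM)
R3→R4: 158.4 NM  (cumulative 542.5 NM)
Total route length ≈ 542 NM.

542 NM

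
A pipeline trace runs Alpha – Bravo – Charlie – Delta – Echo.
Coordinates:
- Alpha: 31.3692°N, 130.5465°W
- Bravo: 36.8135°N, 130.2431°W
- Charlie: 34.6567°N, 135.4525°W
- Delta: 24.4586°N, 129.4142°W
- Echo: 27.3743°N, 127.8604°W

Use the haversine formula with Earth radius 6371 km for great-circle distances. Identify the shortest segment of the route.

Delta–Echo

Leg distances:
Alpha→Bravo: 606.0 km
Bravo→Charlie: 527.7 km
Charlie→Delta: 1274.8 km
Delta→Echo: 359.5 km
The shortest leg is Delta–Echo at 359.5 km.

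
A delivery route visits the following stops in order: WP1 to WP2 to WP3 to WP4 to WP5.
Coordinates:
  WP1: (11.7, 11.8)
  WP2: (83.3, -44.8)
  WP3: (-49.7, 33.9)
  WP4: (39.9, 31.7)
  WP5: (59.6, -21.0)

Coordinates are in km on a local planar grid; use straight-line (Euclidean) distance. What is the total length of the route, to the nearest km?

Leg distances:
WP1→WP2: 91.3 km  (cumulative 91.3 km)
WP2→WP3: 154.5 km  (cumulative 245.8 km)
WP3→WP4: 89.6 km  (cumulative 335.4 km)
WP4→WP5: 56.3 km  (cumulative 391.7 km)
Total route length ≈ 392 km.

392 km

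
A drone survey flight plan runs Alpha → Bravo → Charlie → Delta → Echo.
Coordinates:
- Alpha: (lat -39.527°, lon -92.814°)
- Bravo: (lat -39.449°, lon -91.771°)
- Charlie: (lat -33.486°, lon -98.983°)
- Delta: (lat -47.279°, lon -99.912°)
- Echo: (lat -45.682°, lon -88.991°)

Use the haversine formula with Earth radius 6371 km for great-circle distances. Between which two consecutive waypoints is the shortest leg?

Leg distances:
Alpha→Bravo: 89.9 km
Bravo→Charlie: 924.3 km
Charlie→Delta: 1535.7 km
Delta→Echo: 854.1 km
The shortest leg is Alpha–Bravo at 89.9 km.

Alpha–Bravo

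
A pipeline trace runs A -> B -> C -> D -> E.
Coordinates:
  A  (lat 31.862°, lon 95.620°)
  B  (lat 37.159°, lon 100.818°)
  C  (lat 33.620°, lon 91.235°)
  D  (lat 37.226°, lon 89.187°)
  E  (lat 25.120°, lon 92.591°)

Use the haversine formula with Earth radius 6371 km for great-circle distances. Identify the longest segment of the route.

D–E

Leg distances:
A→B: 757.2 km
B→C: 953.0 km
C→D: 441.8 km
D→E: 1384.2 km
The longest leg is D–E at 1384.2 km.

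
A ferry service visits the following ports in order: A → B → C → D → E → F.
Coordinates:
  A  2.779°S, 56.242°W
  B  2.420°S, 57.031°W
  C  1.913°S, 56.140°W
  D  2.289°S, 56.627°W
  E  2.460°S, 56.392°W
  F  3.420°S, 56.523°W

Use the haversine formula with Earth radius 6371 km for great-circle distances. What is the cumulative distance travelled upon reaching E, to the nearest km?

Leg distances:
A→B: 96.3 km  (cumulative 96.3 km)
B→C: 113.9 km  (cumulative 210.2 km)
C→D: 68.4 km  (cumulative 278.6 km)
D→E: 32.3 km  (cumulative 310.9 km)
Cumulative distance at E ≈ 311 km.

311 km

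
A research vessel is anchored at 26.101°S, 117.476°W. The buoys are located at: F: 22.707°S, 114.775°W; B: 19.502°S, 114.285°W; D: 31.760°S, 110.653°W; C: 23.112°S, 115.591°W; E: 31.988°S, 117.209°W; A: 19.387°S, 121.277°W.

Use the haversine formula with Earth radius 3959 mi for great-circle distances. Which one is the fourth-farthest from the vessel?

E

Distance to each, sorted:
D: 568.2 mi
A: 523.2 mi
B: 499.2 mi
E: 407.1 mi
F: 289.6 mi
C: 238.1 mi
The fourth-farthest is E at 407.1 mi.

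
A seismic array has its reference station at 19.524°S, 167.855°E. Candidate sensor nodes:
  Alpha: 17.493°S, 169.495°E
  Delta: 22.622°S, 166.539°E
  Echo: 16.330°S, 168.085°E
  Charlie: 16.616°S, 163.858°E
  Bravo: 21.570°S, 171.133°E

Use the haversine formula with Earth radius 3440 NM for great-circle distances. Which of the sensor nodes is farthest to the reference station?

Charlie

Distance to each, sorted:
Charlie: 287.3 NM
Bravo: 221.5 NM
Delta: 200.1 NM
Echo: 192.2 NM
Alpha: 153.6 NM
The farthest is Charlie at 287.3 NM.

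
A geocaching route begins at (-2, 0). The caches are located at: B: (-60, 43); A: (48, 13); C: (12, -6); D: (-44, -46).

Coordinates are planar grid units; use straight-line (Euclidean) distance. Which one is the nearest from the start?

Distance to each, sorted:
C: 15.2
A: 51.7
D: 62.3
B: 72.2
The nearest is C at 15.2.

C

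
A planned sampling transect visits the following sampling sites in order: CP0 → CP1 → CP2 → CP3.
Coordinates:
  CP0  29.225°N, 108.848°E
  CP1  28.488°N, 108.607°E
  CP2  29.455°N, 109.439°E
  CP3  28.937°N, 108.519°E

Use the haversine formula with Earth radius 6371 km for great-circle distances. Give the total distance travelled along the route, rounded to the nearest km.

Leg distances:
CP0→CP1: 85.2 km  (cumulative 85.2 km)
CP1→CP2: 134.6 km  (cumulative 219.8 km)
CP2→CP3: 106.3 km  (cumulative 326.1 km)
Total route length ≈ 326 km.

326 km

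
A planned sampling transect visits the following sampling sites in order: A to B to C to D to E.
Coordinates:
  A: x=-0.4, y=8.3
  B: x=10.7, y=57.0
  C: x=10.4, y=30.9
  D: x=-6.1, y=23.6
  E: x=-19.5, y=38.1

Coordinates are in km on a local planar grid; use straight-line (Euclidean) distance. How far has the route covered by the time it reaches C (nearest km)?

76 km

Leg distances:
A→B: 49.9 km  (cumulative 49.9 km)
B→C: 26.1 km  (cumulative 76.1 km)
Cumulative distance at C ≈ 76 km.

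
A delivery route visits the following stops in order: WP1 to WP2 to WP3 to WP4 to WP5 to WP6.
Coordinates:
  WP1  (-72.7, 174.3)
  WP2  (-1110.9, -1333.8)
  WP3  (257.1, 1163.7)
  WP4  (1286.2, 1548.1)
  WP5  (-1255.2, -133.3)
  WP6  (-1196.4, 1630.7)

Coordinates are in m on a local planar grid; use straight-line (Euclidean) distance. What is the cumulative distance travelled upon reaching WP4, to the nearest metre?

5777 m

Leg distances:
WP1→WP2: 1830.9 m  (cumulative 1830.9 m)
WP2→WP3: 2847.6 m  (cumulative 4678.5 m)
WP3→WP4: 1098.5 m  (cumulative 5777.1 m)
Cumulative distance at WP4 ≈ 5777 m.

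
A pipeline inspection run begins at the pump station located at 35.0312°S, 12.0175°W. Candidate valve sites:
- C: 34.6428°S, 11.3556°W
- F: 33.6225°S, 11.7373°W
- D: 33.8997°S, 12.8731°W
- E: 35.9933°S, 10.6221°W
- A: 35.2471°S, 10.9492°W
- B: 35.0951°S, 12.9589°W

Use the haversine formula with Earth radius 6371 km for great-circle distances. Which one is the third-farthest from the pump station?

D

Distance to each, sorted:
E: 165.5 km
F: 158.7 km
D: 148.3 km
A: 100.1 km
B: 86.0 km
C: 74.3 km
The third-farthest is D at 148.3 km.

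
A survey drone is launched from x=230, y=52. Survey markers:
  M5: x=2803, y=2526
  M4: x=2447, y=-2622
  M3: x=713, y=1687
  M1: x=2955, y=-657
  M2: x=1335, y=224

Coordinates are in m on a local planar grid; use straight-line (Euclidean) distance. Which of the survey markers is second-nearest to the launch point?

Distance to each, sorted:
M2: 1118.3 m
M3: 1704.9 m
M1: 2815.7 m
M4: 3473.5 m
M5: 3569.5 m
The second-nearest is M3 at 1704.9 m.

M3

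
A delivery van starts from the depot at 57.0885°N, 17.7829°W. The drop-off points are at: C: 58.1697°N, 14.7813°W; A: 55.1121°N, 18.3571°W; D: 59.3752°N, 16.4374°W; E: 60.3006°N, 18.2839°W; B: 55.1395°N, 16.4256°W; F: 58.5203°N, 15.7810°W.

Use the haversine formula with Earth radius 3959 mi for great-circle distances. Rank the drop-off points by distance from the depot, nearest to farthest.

Computing each great-circle distance from 57.0885°N, 17.7829°W:
F 58.5203°N, 15.7810°W: 123.4 mi
C 58.1697°N, 14.7813°W: 133.8 mi
A 55.1121°N, 18.3571°W: 138.3 mi
B 55.1395°N, 16.4256°W: 144.5 mi
D 59.3752°N, 16.4374°W: 165.4 mi
E 60.3006°N, 18.2839°W: 222.7 mi

F, C, A, B, D, E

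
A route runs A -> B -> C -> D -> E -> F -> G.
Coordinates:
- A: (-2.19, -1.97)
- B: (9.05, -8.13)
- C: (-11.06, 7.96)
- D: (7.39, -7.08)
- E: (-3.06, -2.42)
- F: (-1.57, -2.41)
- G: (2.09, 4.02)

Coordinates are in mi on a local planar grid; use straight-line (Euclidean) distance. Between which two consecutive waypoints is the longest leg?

B–C

Leg distances:
A→B: 12.8 mi
B→C: 25.8 mi
C→D: 23.8 mi
D→E: 11.4 mi
E→F: 1.5 mi
F→G: 7.4 mi
The longest leg is B–C at 25.8 mi.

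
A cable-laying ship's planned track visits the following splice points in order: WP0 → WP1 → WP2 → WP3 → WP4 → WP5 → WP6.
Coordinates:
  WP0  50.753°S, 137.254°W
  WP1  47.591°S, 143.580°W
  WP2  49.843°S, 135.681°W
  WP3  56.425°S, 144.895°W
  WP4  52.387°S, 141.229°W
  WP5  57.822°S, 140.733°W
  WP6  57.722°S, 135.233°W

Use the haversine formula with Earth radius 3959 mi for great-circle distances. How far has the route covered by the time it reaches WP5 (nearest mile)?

Leg distances:
WP0→WP1: 359.5 mi  (cumulative 359.5 mi)
WP1→WP2: 392.0 mi  (cumulative 751.6 mi)
WP2→WP3: 592.9 mi  (cumulative 1344.5 mi)
WP3→WP4: 315.5 mi  (cumulative 1659.9 mi)
WP4→WP5: 376.1 mi  (cumulative 2036.0 mi)
Cumulative distance at WP5 ≈ 2036 mi.

2036 mi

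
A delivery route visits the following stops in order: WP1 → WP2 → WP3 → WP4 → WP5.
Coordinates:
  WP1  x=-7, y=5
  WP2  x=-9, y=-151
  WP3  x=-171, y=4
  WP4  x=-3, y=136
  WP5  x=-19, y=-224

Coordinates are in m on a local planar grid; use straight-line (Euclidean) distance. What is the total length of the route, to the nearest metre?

Leg distances:
WP1→WP2: 156.0 m  (cumulative 156.0 m)
WP2→WP3: 224.2 m  (cumulative 380.2 m)
WP3→WP4: 213.7 m  (cumulative 593.9 m)
WP4→WP5: 360.4 m  (cumulative 954.2 m)
Total route length ≈ 954 m.

954 m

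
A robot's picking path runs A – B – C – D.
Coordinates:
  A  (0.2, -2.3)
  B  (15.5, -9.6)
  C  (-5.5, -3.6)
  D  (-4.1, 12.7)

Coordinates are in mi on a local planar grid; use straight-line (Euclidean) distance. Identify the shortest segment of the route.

Leg distances:
A→B: 17.0 mi
B→C: 21.8 mi
C→D: 16.4 mi
The shortest leg is C–D at 16.4 mi.

C–D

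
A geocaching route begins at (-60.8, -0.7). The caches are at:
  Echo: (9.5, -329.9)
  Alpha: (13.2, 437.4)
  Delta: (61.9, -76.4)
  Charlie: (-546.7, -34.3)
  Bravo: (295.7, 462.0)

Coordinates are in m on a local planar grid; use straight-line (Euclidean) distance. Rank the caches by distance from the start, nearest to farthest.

Delta, Echo, Alpha, Charlie, Bravo

Computing each straight-line distance from (-60.8, -0.7):
Delta (61.9, -76.4): 144.2 m
Echo (9.5, -329.9): 336.6 m
Alpha (13.2, 437.4): 444.3 m
Charlie (-546.7, -34.3): 487.1 m
Bravo (295.7, 462.0): 584.1 m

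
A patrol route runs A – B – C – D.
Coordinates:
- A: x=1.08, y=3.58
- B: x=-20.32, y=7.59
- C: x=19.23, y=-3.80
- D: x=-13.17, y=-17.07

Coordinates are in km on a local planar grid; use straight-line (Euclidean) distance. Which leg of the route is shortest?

A–B

Leg distances:
A→B: 21.8 km
B→C: 41.2 km
C→D: 35.0 km
The shortest leg is A–B at 21.8 km.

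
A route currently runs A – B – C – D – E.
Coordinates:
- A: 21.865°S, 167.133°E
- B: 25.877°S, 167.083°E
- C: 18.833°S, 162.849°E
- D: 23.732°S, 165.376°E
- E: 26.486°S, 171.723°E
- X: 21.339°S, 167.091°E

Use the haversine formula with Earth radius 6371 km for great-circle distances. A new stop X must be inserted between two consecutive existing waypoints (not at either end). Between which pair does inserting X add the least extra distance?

Added distance for inserting X between each consecutive pair:
A–B: 117.1 km
B–C: 132.0 km
C–D: 238.0 km
D–E: 351.5 km
Smallest added distance is 117.1 km, inserting between A and B.

between A and B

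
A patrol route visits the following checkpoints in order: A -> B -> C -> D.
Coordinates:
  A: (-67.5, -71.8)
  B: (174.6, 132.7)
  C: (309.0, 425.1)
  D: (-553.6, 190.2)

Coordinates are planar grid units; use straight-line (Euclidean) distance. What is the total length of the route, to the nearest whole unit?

Leg distances:
A→B: 316.9  (cumulative 316.9)
B→C: 321.8  (cumulative 638.7)
C→D: 894.0  (cumulative 1532.7)
Total route length ≈ 1533.

1533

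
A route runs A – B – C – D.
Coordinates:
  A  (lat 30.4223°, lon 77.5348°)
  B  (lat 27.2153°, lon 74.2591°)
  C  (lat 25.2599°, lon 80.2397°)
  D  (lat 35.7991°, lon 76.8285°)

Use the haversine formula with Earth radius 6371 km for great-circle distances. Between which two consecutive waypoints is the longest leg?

Leg distances:
A→B: 478.5 km
B→C: 634.8 km
C→D: 1216.3 km
The longest leg is C–D at 1216.3 km.

C–D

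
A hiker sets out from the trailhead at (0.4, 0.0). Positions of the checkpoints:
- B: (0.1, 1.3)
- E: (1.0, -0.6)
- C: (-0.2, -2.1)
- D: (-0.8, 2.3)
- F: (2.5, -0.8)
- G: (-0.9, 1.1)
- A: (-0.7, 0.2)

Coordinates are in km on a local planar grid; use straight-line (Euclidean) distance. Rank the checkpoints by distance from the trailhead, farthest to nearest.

Distances from the trailhead:
D (-0.8, 2.3): 2.6 km
F (2.5, -0.8): 2.2 km
C (-0.2, -2.1): 2.2 km
G (-0.9, 1.1): 1.7 km
B (0.1, 1.3): 1.3 km
A (-0.7, 0.2): 1.1 km
E (1.0, -0.6): 0.8 km

D, F, C, G, B, A, E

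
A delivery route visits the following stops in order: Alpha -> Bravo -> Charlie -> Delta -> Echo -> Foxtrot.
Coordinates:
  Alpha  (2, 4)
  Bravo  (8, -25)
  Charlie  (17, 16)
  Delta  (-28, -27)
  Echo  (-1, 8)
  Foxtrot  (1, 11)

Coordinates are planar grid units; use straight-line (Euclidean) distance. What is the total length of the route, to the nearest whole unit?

Leg distances:
Alpha→Bravo: 29.6  (cumulative 29.6)
Bravo→Charlie: 42.0  (cumulative 71.6)
Charlie→Delta: 62.2  (cumulative 133.8)
Delta→Echo: 44.2  (cumulative 178.0)
Echo→Foxtrot: 3.6  (cumulative 181.6)
Total route length ≈ 182.

182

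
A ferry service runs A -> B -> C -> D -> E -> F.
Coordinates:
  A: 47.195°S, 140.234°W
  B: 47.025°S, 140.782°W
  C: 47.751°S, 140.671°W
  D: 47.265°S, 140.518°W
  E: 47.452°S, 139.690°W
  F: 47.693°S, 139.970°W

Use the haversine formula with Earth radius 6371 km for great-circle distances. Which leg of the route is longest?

B–C

Leg distances:
A→B: 45.6 km
B→C: 81.2 km
C→D: 55.2 km
D→E: 65.7 km
E→F: 34.0 km
The longest leg is B–C at 81.2 km.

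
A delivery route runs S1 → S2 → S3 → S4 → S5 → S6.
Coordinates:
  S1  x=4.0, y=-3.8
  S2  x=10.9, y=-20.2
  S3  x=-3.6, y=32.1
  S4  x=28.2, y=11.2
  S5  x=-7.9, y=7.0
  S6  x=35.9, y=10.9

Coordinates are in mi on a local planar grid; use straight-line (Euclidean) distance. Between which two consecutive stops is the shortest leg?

S1–S2

Leg distances:
S1→S2: 17.8 mi
S2→S3: 54.3 mi
S3→S4: 38.1 mi
S4→S5: 36.3 mi
S5→S6: 44.0 mi
The shortest leg is S1–S2 at 17.8 mi.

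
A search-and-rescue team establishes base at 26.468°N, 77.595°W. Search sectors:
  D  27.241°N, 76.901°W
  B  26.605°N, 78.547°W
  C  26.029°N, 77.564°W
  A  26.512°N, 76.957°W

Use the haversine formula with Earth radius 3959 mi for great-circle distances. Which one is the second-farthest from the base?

Distances from the base (26.468°N, 77.595°W):
D: 68.4 mi
B: 59.6 mi
A: 39.6 mi
C: 30.4 mi
The second-farthest is B at 59.6 mi.

B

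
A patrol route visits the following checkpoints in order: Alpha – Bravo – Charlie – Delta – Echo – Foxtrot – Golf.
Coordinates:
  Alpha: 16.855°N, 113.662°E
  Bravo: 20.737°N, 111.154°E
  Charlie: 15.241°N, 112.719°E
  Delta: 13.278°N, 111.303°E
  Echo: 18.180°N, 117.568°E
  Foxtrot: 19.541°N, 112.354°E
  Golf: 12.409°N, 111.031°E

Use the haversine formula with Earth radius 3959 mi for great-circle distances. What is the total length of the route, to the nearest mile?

2264 mi

Leg distances:
Alpha→Bravo: 314.4 mi  (cumulative 314.4 mi)
Bravo→Charlie: 393.4 mi  (cumulative 707.8 mi)
Charlie→Delta: 165.5 mi  (cumulative 873.3 mi)
Delta→Echo: 536.9 mi  (cumulative 1410.2 mi)
Echo→Foxtrot: 353.6 mi  (cumulative 1763.8 mi)
Foxtrot→Golf: 500.6 mi  (cumulative 2264.4 mi)
Total route length ≈ 2264 mi.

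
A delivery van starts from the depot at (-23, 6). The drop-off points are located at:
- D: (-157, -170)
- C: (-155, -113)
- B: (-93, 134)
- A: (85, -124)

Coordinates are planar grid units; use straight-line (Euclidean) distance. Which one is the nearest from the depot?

B

Distance to each, sorted:
B: 145.9
A: 169.0
C: 177.7
D: 221.2
The nearest is B at 145.9.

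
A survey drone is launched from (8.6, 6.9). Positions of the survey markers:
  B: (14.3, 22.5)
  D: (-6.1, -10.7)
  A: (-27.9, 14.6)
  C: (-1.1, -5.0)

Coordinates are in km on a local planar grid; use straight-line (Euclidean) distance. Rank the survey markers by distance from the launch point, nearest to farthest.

Computing each straight-line distance from (8.6, 6.9):
C (-1.1, -5.0): 15.4 km
B (14.3, 22.5): 16.6 km
D (-6.1, -10.7): 22.9 km
A (-27.9, 14.6): 37.3 km

C, B, D, A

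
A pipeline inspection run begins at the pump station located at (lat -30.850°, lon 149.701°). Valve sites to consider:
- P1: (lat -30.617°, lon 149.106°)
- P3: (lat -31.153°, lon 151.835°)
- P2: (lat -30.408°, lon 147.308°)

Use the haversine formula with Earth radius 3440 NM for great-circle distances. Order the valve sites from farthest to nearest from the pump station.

Distance from the pump station at (lat -30.850°, lon 149.701°) to each:
P2 (lat -30.408°, lon 147.308°): 126.4 NM
P3 (lat -31.153°, lon 151.835°): 111.3 NM
P1 (lat -30.617°, lon 149.106°): 33.7 NM

P2, P3, P1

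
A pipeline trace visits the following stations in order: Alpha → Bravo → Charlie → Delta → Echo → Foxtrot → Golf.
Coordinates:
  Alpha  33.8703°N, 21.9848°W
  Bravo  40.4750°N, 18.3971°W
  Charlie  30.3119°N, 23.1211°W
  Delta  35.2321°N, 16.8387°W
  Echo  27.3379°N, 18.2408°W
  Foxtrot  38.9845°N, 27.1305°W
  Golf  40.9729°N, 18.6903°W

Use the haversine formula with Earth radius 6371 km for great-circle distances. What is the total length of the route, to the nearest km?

5985 km

Leg distances:
Alpha→Bravo: 800.1 km  (cumulative 800.1 km)
Bravo→Charlie: 1208.0 km  (cumulative 2008.0 km)
Charlie→Delta: 802.3 km  (cumulative 2810.4 km)
Delta→Echo: 887.8 km  (cumulative 3698.2 km)
Echo→Foxtrot: 1535.0 km  (cumulative 5233.1 km)
Foxtrot→Golf: 752.0 km  (cumulative 5985.2 km)
Total route length ≈ 5985 km.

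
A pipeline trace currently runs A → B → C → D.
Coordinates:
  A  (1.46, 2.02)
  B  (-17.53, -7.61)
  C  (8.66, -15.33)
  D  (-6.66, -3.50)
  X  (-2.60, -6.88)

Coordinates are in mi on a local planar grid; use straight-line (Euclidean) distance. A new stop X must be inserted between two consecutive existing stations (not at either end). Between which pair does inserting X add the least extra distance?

Added distance for inserting X between each consecutive pair:
A–B: 3.4 mi
B–C: 1.7 mi
C–D: 0.0 mi
Smallest added distance is 0.0 mi, inserting between C and D.

between C and D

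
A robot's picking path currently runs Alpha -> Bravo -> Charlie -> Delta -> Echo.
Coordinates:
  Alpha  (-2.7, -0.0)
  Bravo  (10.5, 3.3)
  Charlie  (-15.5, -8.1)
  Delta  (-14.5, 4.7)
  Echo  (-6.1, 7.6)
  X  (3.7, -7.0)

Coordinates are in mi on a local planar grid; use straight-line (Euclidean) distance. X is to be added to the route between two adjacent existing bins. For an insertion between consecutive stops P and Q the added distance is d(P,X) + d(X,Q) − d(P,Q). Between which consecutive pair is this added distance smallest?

Added distance for inserting X between each consecutive pair:
Alpha–Bravo: 8.2 mi
Bravo–Charlie: 3.2 mi
Charlie–Delta: 28.0 mi
Delta–Echo: 30.3 mi
Smallest added distance is 3.2 mi, inserting between Bravo and Charlie.

between Bravo and Charlie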